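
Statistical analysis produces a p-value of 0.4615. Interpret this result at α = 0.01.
Since p = 0.4615 > α = 0.01, fail to reject H₀.
There is insufficient evidence to reject the null hypothesis; the result is not statistically significant at the 0.01 level.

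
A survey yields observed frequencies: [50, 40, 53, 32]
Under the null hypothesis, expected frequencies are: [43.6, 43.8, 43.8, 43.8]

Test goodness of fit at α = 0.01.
Chi-square goodness of fit test:
H₀: observed counts match expected distribution
H₁: observed counts differ from expected distribution
df = k - 1 = 3
χ² = Σ(O - E)²/E
   = (50 - 43.6)²/43.6 + (40 - 43.8)²/43.8 + (53 - 43.8)²/43.8 + (32 - 43.8)²/43.8
   = 0.939 + 0.330 + 1.932 + 3.179
   = 6.38
p-value = 0.0945

Since p-value > α = 0.01, we fail to reject H₀.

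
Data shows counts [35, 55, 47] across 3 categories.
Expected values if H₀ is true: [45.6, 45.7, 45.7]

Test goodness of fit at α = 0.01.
Chi-square goodness of fit test:
H₀: observed counts match expected distribution
H₁: observed counts differ from expected distribution
df = k - 1 = 2
χ² = Σ(O - E)²/E
   = (35 - 45.6)²/45.6 + (55 - 45.7)²/45.7 + (47 - 45.7)²/45.7
   = 2.464 + 1.893 + 0.037
   = 4.39
p-value = 0.1112

Since p-value > α = 0.01, we fail to reject H₀.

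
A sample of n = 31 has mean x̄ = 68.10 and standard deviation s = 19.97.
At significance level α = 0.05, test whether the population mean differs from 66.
One-sample t-test:
H₀: μ = 66
H₁: μ ≠ 66
df = n - 1 = 30
t = (x̄ - μ₀) / (s/√n) = (68.10 - 66) / (19.97/√31) = 0.585
p-value = 0.5626

Since p-value > α = 0.05, we fail to reject H₀.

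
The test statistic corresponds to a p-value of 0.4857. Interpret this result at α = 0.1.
Since p = 0.4857 > α = 0.1, fail to reject H₀.
There is insufficient evidence to reject the null hypothesis; the result is not statistically significant at the 0.1 level.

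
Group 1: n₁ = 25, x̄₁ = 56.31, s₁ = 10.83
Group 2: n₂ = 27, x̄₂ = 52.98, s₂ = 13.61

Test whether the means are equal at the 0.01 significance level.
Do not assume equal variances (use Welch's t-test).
Welch's two-sample t-test:
H₀: μ₁ = μ₂
H₁: μ₁ ≠ μ₂
s₁²/n₁ = 10.83²/25 = 4.6916,  s₂²/n₂ = 13.61²/27 = 6.8604
SE = √(s₁²/n₁ + s₂²/n₂) = √(4.6916 + 6.8604) = 3.3988
df (Welch-Satterthwaite) = (s₁²/n₁ + s₂²/n₂)² / [(s₁²/n₁)²/(n₁-1) + (s₂²/n₂)²/(n₂-1)] ≈ 48.93
t = (x̄₁ - x̄₂) / SE = (56.31 - 52.98) / 3.3988 = 3.33 / 3.3988 = 0.980
p-value = 0.3320

Since p-value > α = 0.01, we fail to reject H₀.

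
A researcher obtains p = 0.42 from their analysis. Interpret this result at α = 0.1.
Since p = 0.42 > α = 0.1, fail to reject H₀.
There is insufficient evidence to reject the null hypothesis; the result is not statistically significant at the 0.1 level.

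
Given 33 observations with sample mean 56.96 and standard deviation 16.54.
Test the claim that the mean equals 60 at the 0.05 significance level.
One-sample t-test:
H₀: μ = 60
H₁: μ ≠ 60
df = n - 1 = 32
t = (x̄ - μ₀) / (s/√n) = (56.96 - 60) / (16.54/√33) = -1.056
p-value = 0.2990

Since p-value > α = 0.05, we fail to reject H₀.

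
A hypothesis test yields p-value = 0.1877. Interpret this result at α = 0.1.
Since p = 0.1877 > α = 0.1, fail to reject H₀.
There is insufficient evidence to reject the null hypothesis; the result is not statistically significant at the 0.1 level.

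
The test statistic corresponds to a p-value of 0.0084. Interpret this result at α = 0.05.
Since p = 0.0084 < α = 0.05, reject H₀.
There is sufficient evidence to reject the null hypothesis; the result is statistically significant at the 0.05 level.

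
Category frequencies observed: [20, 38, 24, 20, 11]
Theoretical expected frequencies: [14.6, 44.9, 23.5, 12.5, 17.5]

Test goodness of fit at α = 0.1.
Chi-square goodness of fit test:
H₀: observed counts match expected distribution
H₁: observed counts differ from expected distribution
df = k - 1 = 4
χ² = Σ(O - E)²/E
   = (20 - 14.6)²/14.6 + (38 - 44.9)²/44.9 + (24 - 23.5)²/23.5 + (20 - 12.5)²/12.5 + (11 - 17.5)²/17.5
   = 1.997 + 1.060 + 0.011 + 4.500 + 2.414
   = 9.98
p-value = 0.0407

Since p-value < α = 0.1, we reject H₀.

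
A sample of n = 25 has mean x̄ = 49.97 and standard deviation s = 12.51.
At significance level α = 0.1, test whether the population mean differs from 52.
One-sample t-test:
H₀: μ = 52
H₁: μ ≠ 52
df = n - 1 = 24
t = (x̄ - μ₀) / (s/√n) = (49.97 - 52) / (12.51/√25) = -0.811
p-value = 0.4251

Since p-value > α = 0.1, we fail to reject H₀.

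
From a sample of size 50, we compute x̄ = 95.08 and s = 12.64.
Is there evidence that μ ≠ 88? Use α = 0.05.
One-sample t-test:
H₀: μ = 88
H₁: μ ≠ 88
df = n - 1 = 49
t = (x̄ - μ₀) / (s/√n) = (95.08 - 88) / (12.64/√50) = 3.961
p-value = 0.0002

Since p-value < α = 0.05, we reject H₀.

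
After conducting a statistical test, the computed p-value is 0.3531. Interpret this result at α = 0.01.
Since p = 0.3531 > α = 0.01, fail to reject H₀.
There is insufficient evidence to reject the null hypothesis; the result is not statistically significant at the 0.01 level.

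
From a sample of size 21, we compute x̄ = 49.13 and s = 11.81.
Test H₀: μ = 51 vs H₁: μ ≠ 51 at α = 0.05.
One-sample t-test:
H₀: μ = 51
H₁: μ ≠ 51
df = n - 1 = 20
t = (x̄ - μ₀) / (s/√n) = (49.13 - 51) / (11.81/√21) = -0.726
p-value = 0.4765

Since p-value > α = 0.05, we fail to reject H₀.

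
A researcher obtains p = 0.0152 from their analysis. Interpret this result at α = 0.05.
Since p = 0.0152 < α = 0.05, reject H₀.
There is sufficient evidence to reject the null hypothesis; the result is statistically significant at the 0.05 level.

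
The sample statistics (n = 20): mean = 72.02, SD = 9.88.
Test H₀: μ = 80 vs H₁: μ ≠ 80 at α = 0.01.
One-sample t-test:
H₀: μ = 80
H₁: μ ≠ 80
df = n - 1 = 19
t = (x̄ - μ₀) / (s/√n) = (72.02 - 80) / (9.88/√20) = -3.612
p-value = 0.0019

Since p-value < α = 0.01, we reject H₀.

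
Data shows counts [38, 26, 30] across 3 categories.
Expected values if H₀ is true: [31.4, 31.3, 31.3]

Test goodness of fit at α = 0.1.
Chi-square goodness of fit test:
H₀: observed counts match expected distribution
H₁: observed counts differ from expected distribution
df = k - 1 = 2
χ² = Σ(O - E)²/E
   = (38 - 31.4)²/31.4 + (26 - 31.3)²/31.3 + (30 - 31.3)²/31.3
   = 1.387 + 0.897 + 0.054
   = 2.34
p-value = 0.3106

Since p-value > α = 0.1, we fail to reject H₀.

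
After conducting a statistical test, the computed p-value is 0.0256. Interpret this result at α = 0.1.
Since p = 0.0256 < α = 0.1, reject H₀.
There is sufficient evidence to reject the null hypothesis; the result is statistically significant at the 0.1 level.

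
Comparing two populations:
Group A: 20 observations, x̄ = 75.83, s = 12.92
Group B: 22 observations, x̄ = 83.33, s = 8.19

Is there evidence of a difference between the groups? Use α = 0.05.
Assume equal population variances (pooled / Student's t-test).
Student's two-sample t-test (equal variances):
H₀: μ₁ = μ₂
H₁: μ₁ ≠ μ₂
df = n₁ + n₂ - 2 = 40
Pooled variance s_p² = [(n₁-1)s₁² + (n₂-1)s₂²] / (n₁ + n₂ - 2) = [(19)(12.92²) + (21)(8.19²)] / 40 = 114.5050
SE = √(s_p²(1/n₁ + 1/n₂)) = √(114.5050 × (1/20 + 1/22)) = 3.3061
t = (x̄₁ - x̄₂) / SE = (75.83 - 83.33) / 3.3061 = -7.50 / 3.3061 = -2.269
p-value = 0.0288

Since p-value < α = 0.05, we reject H₀.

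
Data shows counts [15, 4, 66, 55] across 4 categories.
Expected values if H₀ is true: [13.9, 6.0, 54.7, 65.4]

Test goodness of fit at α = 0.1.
Chi-square goodness of fit test:
H₀: observed counts match expected distribution
H₁: observed counts differ from expected distribution
df = k - 1 = 3
χ² = Σ(O - E)²/E
   = (15 - 13.9)²/13.9 + (4 - 6.0)²/6.0 + (66 - 54.7)²/54.7 + (55 - 65.4)²/65.4
   = 0.087 + 0.667 + 2.334 + 1.654
   = 4.74
p-value = 0.1917

Since p-value > α = 0.1, we fail to reject H₀.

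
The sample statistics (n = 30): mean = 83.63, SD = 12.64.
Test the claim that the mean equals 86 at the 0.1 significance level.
One-sample t-test:
H₀: μ = 86
H₁: μ ≠ 86
df = n - 1 = 29
t = (x̄ - μ₀) / (s/√n) = (83.63 - 86) / (12.64/√30) = -1.027
p-value = 0.3129

Since p-value > α = 0.1, we fail to reject H₀.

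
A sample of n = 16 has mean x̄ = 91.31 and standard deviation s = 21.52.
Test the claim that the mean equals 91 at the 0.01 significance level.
One-sample t-test:
H₀: μ = 91
H₁: μ ≠ 91
df = n - 1 = 15
t = (x̄ - μ₀) / (s/√n) = (91.31 - 91) / (21.52/√16) = 0.058
p-value = 0.9548

Since p-value > α = 0.01, we fail to reject H₀.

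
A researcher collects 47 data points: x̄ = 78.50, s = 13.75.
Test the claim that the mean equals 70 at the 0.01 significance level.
One-sample t-test:
H₀: μ = 70
H₁: μ ≠ 70
df = n - 1 = 46
t = (x̄ - μ₀) / (s/√n) = (78.50 - 70) / (13.75/√47) = 4.238
p-value = 0.0001

Since p-value < α = 0.01, we reject H₀.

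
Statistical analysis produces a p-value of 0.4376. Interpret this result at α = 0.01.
Since p = 0.4376 > α = 0.01, fail to reject H₀.
There is insufficient evidence to reject the null hypothesis; the result is not statistically significant at the 0.01 level.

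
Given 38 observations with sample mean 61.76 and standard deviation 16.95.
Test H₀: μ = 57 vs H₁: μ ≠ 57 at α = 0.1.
One-sample t-test:
H₀: μ = 57
H₁: μ ≠ 57
df = n - 1 = 37
t = (x̄ - μ₀) / (s/√n) = (61.76 - 57) / (16.95/√38) = 1.731
p-value = 0.0918

Since p-value < α = 0.1, we reject H₀.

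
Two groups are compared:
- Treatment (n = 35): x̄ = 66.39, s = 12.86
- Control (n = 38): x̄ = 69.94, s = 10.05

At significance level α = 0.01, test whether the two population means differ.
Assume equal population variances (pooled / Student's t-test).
Student's two-sample t-test (equal variances):
H₀: μ₁ = μ₂
H₁: μ₁ ≠ μ₂
df = n₁ + n₂ - 2 = 71
Pooled variance s_p² = [(n₁-1)s₁² + (n₂-1)s₂²] / (n₁ + n₂ - 2) = [(34)(12.86²) + (37)(10.05²)] / 71 = 131.8310
SE = √(s_p²(1/n₁ + 1/n₂)) = √(131.8310 × (1/35 + 1/38)) = 2.6900
t = (x̄₁ - x̄₂) / SE = (66.39 - 69.94) / 2.6900 = -3.55 / 2.6900 = -1.320
p-value = 0.1912

Since p-value > α = 0.01, we fail to reject H₀.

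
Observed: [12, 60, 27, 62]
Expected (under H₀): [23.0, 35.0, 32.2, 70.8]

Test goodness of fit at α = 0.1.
Chi-square goodness of fit test:
H₀: observed counts match expected distribution
H₁: observed counts differ from expected distribution
df = k - 1 = 3
χ² = Σ(O - E)²/E
   = (12 - 23.0)²/23.0 + (60 - 35.0)²/35.0 + (27 - 32.2)²/32.2 + (62 - 70.8)²/70.8
   = 5.261 + 17.857 + 0.840 + 1.094
   = 25.05
p-value < 0.0001

Since p-value < α = 0.1, we reject H₀.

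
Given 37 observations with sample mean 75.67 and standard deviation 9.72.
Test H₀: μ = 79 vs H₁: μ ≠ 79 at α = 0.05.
One-sample t-test:
H₀: μ = 79
H₁: μ ≠ 79
df = n - 1 = 36
t = (x̄ - μ₀) / (s/√n) = (75.67 - 79) / (9.72/√37) = -2.084
p-value = 0.0443

Since p-value < α = 0.05, we reject H₀.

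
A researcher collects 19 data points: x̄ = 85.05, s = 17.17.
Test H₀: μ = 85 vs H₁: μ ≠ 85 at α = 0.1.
One-sample t-test:
H₀: μ = 85
H₁: μ ≠ 85
df = n - 1 = 18
t = (x̄ - μ₀) / (s/√n) = (85.05 - 85) / (17.17/√19) = 0.013
p-value = 0.9900

Since p-value > α = 0.1, we fail to reject H₀.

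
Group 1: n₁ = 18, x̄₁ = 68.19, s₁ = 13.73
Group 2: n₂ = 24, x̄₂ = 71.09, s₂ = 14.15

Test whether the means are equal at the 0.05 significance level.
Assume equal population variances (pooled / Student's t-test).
Student's two-sample t-test (equal variances):
H₀: μ₁ = μ₂
H₁: μ₁ ≠ μ₂
df = n₁ + n₂ - 2 = 40
Pooled variance s_p² = [(n₁-1)s₁² + (n₂-1)s₂²] / (n₁ + n₂ - 2) = [(17)(13.73²) + (23)(14.15²)] / 40 = 195.2459
SE = √(s_p²(1/n₁ + 1/n₂)) = √(195.2459 × (1/18 + 1/24)) = 4.3569
t = (x̄₁ - x̄₂) / SE = (68.19 - 71.09) / 4.3569 = -2.90 / 4.3569 = -0.666
p-value = 0.5095

Since p-value > α = 0.05, we fail to reject H₀.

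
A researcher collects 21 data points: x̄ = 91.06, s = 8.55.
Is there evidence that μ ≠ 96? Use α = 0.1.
One-sample t-test:
H₀: μ = 96
H₁: μ ≠ 96
df = n - 1 = 20
t = (x̄ - μ₀) / (s/√n) = (91.06 - 96) / (8.55/√21) = -2.648
p-value = 0.0154

Since p-value < α = 0.1, we reject H₀.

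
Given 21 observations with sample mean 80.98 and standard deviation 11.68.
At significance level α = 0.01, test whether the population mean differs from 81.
One-sample t-test:
H₀: μ = 81
H₁: μ ≠ 81
df = n - 1 = 20
t = (x̄ - μ₀) / (s/√n) = (80.98 - 81) / (11.68/√21) = -0.008
p-value = 0.9938

Since p-value > α = 0.01, we fail to reject H₀.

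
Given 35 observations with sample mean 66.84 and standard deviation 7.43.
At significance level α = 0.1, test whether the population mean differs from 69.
One-sample t-test:
H₀: μ = 69
H₁: μ ≠ 69
df = n - 1 = 34
t = (x̄ - μ₀) / (s/√n) = (66.84 - 69) / (7.43/√35) = -1.720
p-value = 0.0945

Since p-value < α = 0.1, we reject H₀.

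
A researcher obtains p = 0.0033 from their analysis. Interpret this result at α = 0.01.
Since p = 0.0033 < α = 0.01, reject H₀.
There is sufficient evidence to reject the null hypothesis; the result is statistically significant at the 0.01 level.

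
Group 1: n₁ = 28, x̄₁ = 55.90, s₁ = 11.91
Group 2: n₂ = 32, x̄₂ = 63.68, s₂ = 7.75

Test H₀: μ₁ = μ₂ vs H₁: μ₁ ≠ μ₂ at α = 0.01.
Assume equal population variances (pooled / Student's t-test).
Student's two-sample t-test (equal variances):
H₀: μ₁ = μ₂
H₁: μ₁ ≠ μ₂
df = n₁ + n₂ - 2 = 58
Pooled variance s_p² = [(n₁-1)s₁² + (n₂-1)s₂²] / (n₁ + n₂ - 2) = [(27)(11.91²) + (31)(7.75²)] / 58 = 98.1351
SE = √(s_p²(1/n₁ + 1/n₂)) = √(98.1351 × (1/28 + 1/32)) = 2.5635
t = (x̄₁ - x̄₂) / SE = (55.90 - 63.68) / 2.5635 = -7.78 / 2.5635 = -3.035
p-value = 0.0036

Since p-value < α = 0.01, we reject H₀.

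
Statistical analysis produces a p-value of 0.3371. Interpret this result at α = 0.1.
Since p = 0.3371 > α = 0.1, fail to reject H₀.
There is insufficient evidence to reject the null hypothesis; the result is not statistically significant at the 0.1 level.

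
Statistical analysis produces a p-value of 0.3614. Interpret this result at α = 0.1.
Since p = 0.3614 > α = 0.1, fail to reject H₀.
There is insufficient evidence to reject the null hypothesis; the result is not statistically significant at the 0.1 level.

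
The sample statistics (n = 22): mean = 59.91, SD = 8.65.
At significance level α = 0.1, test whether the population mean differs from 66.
One-sample t-test:
H₀: μ = 66
H₁: μ ≠ 66
df = n - 1 = 21
t = (x̄ - μ₀) / (s/√n) = (59.91 - 66) / (8.65/√22) = -3.302
p-value = 0.0034

Since p-value < α = 0.1, we reject H₀.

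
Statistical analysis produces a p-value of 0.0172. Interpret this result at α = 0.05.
Since p = 0.0172 < α = 0.05, reject H₀.
There is sufficient evidence to reject the null hypothesis; the result is statistically significant at the 0.05 level.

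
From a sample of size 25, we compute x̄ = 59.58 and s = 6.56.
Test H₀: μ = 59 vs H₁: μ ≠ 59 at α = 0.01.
One-sample t-test:
H₀: μ = 59
H₁: μ ≠ 59
df = n - 1 = 24
t = (x̄ - μ₀) / (s/√n) = (59.58 - 59) / (6.56/√25) = 0.442
p-value = 0.6624

Since p-value > α = 0.01, we fail to reject H₀.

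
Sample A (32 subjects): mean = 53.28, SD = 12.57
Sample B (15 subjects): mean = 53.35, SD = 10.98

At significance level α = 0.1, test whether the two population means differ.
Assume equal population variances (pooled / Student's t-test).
Student's two-sample t-test (equal variances):
H₀: μ₁ = μ₂
H₁: μ₁ ≠ μ₂
df = n₁ + n₂ - 2 = 45
Pooled variance s_p² = [(n₁-1)s₁² + (n₂-1)s₂²] / (n₁ + n₂ - 2) = [(31)(12.57²) + (14)(10.98²)] / 45 = 146.3555
SE = √(s_p²(1/n₁ + 1/n₂)) = √(146.3555 × (1/32 + 1/15)) = 3.7856
t = (x̄₁ - x̄₂) / SE = (53.28 - 53.35) / 3.7856 = -0.07 / 3.7856 = -0.018
p-value = 0.9853

Since p-value > α = 0.1, we fail to reject H₀.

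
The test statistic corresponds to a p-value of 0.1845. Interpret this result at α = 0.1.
Since p = 0.1845 > α = 0.1, fail to reject H₀.
There is insufficient evidence to reject the null hypothesis; the result is not statistically significant at the 0.1 level.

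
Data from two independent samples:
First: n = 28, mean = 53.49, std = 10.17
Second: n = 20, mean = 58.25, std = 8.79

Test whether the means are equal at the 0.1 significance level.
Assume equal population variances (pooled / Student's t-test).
Student's two-sample t-test (equal variances):
H₀: μ₁ = μ₂
H₁: μ₁ ≠ μ₂
df = n₁ + n₂ - 2 = 46
Pooled variance s_p² = [(n₁-1)s₁² + (n₂-1)s₂²] / (n₁ + n₂ - 2) = [(27)(10.17²) + (19)(8.79²)] / 46 = 92.6217
SE = √(s_p²(1/n₁ + 1/n₂)) = √(92.6217 × (1/28 + 1/20)) = 2.8176
t = (x̄₁ - x̄₂) / SE = (53.49 - 58.25) / 2.8176 = -4.76 / 2.8176 = -1.689
p-value = 0.0979

Since p-value < α = 0.1, we reject H₀.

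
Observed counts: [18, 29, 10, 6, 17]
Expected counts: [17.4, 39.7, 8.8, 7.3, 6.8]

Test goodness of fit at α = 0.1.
Chi-square goodness of fit test:
H₀: observed counts match expected distribution
H₁: observed counts differ from expected distribution
df = k - 1 = 4
χ² = Σ(O - E)²/E
   = (18 - 17.4)²/17.4 + (29 - 39.7)²/39.7 + (10 - 8.8)²/8.8 + (6 - 7.3)²/7.3 + (17 - 6.8)²/6.8
   = 0.021 + 2.884 + 0.164 + 0.232 + 15.300
   = 18.60
p-value = 0.0009

Since p-value < α = 0.1, we reject H₀.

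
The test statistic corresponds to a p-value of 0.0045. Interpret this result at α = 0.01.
Since p = 0.0045 < α = 0.01, reject H₀.
There is sufficient evidence to reject the null hypothesis; the result is statistically significant at the 0.01 level.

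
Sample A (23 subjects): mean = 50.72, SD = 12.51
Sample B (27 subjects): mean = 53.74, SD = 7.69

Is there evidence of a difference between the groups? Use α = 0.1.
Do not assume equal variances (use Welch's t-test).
Welch's two-sample t-test:
H₀: μ₁ = μ₂
H₁: μ₁ ≠ μ₂
s₁²/n₁ = 12.51²/23 = 6.8044,  s₂²/n₂ = 7.69²/27 = 2.1902
SE = √(s₁²/n₁ + s₂²/n₂) = √(6.8044 + 2.1902) = 2.9991
df (Welch-Satterthwaite) = (s₁²/n₁ + s₂²/n₂)² / [(s₁²/n₁)²/(n₁-1) + (s₂²/n₂)²/(n₂-1)] ≈ 35.34
t = (x̄₁ - x̄₂) / SE = (50.72 - 53.74) / 2.9991 = -3.02 / 2.9991 = -1.007
p-value = 0.3208

Since p-value > α = 0.1, we fail to reject H₀.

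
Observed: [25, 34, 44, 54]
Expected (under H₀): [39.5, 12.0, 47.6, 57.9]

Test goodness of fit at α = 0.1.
Chi-square goodness of fit test:
H₀: observed counts match expected distribution
H₁: observed counts differ from expected distribution
df = k - 1 = 3
χ² = Σ(O - E)²/E
   = (25 - 39.5)²/39.5 + (34 - 12.0)²/12.0 + (44 - 47.6)²/47.6 + (54 - 57.9)²/57.9
   = 5.323 + 40.333 + 0.272 + 0.263
   = 46.19
p-value < 0.0001

Since p-value < α = 0.1, we reject H₀.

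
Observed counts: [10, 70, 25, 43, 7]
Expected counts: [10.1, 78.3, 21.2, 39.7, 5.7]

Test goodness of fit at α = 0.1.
Chi-square goodness of fit test:
H₀: observed counts match expected distribution
H₁: observed counts differ from expected distribution
df = k - 1 = 4
χ² = Σ(O - E)²/E
   = (10 - 10.1)²/10.1 + (70 - 78.3)²/78.3 + (25 - 21.2)²/21.2 + (43 - 39.7)²/39.7 + (7 - 5.7)²/5.7
   = 0.001 + 0.880 + 0.681 + 0.274 + 0.296
   = 2.13
p-value = 0.7114

Since p-value > α = 0.1, we fail to reject H₀.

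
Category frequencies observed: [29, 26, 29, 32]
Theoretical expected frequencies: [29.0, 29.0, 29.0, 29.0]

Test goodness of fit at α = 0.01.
Chi-square goodness of fit test:
H₀: observed counts match expected distribution
H₁: observed counts differ from expected distribution
df = k - 1 = 3
χ² = Σ(O - E)²/E
   = (29 - 29.0)²/29.0 + (26 - 29.0)²/29.0 + (29 - 29.0)²/29.0 + (32 - 29.0)²/29.0
   = 0.000 + 0.310 + 0.000 + 0.310
   = 0.62
p-value = 0.8917

Since p-value > α = 0.01, we fail to reject H₀.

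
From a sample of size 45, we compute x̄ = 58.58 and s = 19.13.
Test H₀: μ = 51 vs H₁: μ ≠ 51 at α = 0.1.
One-sample t-test:
H₀: μ = 51
H₁: μ ≠ 51
df = n - 1 = 44
t = (x̄ - μ₀) / (s/√n) = (58.58 - 51) / (19.13/√45) = 2.658
p-value = 0.0109

Since p-value < α = 0.1, we reject H₀.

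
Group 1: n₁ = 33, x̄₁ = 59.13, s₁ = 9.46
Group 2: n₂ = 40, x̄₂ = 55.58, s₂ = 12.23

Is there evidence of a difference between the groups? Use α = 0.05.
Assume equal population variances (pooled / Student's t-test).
Student's two-sample t-test (equal variances):
H₀: μ₁ = μ₂
H₁: μ₁ ≠ μ₂
df = n₁ + n₂ - 2 = 71
Pooled variance s_p² = [(n₁-1)s₁² + (n₂-1)s₂²] / (n₁ + n₂ - 2) = [(32)(9.46²) + (39)(12.23²)] / 71 = 122.4940
SE = √(s_p²(1/n₁ + 1/n₂)) = √(122.4940 × (1/33 + 1/40)) = 2.6027
t = (x̄₁ - x̄₂) / SE = (59.13 - 55.58) / 2.6027 = 3.55 / 2.6027 = 1.364
p-value = 0.1769

Since p-value > α = 0.05, we fail to reject H₀.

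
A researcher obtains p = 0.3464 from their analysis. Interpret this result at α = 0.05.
Since p = 0.3464 > α = 0.05, fail to reject H₀.
There is insufficient evidence to reject the null hypothesis; the result is not statistically significant at the 0.05 level.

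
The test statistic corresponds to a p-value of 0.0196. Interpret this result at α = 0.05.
Since p = 0.0196 < α = 0.05, reject H₀.
There is sufficient evidence to reject the null hypothesis; the result is statistically significant at the 0.05 level.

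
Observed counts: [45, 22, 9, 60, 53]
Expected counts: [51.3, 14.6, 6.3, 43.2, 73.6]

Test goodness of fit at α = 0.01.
Chi-square goodness of fit test:
H₀: observed counts match expected distribution
H₁: observed counts differ from expected distribution
df = k - 1 = 4
χ² = Σ(O - E)²/E
   = (45 - 51.3)²/51.3 + (22 - 14.6)²/14.6 + (9 - 6.3)²/6.3 + (60 - 43.2)²/43.2 + (53 - 73.6)²/73.6
   = 0.774 + 3.751 + 1.157 + 6.533 + 5.766
   = 17.98
p-value = 0.0012

Since p-value < α = 0.01, we reject H₀.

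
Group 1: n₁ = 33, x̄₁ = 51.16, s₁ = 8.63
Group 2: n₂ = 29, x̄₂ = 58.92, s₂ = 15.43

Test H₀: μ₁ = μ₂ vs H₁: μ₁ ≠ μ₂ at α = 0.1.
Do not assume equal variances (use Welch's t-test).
Welch's two-sample t-test:
H₀: μ₁ = μ₂
H₁: μ₁ ≠ μ₂
s₁²/n₁ = 8.63²/33 = 2.2569,  s₂²/n₂ = 15.43²/29 = 8.2098
SE = √(s₁²/n₁ + s₂²/n₂) = √(2.2569 + 8.2098) = 3.2352
df (Welch-Satterthwaite) = (s₁²/n₁ + s₂²/n₂)² / [(s₁²/n₁)²/(n₁-1) + (s₂²/n₂)²/(n₂-1)] ≈ 42.69
t = (x̄₁ - x̄₂) / SE = (51.16 - 58.92) / 3.2352 = -7.76 / 3.2352 = -2.399
p-value = 0.0209

Since p-value < α = 0.1, we reject H₀.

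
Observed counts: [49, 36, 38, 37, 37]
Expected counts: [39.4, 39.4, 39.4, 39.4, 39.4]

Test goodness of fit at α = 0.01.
Chi-square goodness of fit test:
H₀: observed counts match expected distribution
H₁: observed counts differ from expected distribution
df = k - 1 = 4
χ² = Σ(O - E)²/E
   = (49 - 39.4)²/39.4 + (36 - 39.4)²/39.4 + (38 - 39.4)²/39.4 + (37 - 39.4)²/39.4 + (37 - 39.4)²/39.4
   = 2.339 + 0.293 + 0.050 + 0.146 + 0.146
   = 2.97
p-value = 0.5621

Since p-value > α = 0.01, we fail to reject H₀.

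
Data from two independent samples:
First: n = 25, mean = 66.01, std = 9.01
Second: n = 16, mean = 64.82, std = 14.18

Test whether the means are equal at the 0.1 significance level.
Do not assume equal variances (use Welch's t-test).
Welch's two-sample t-test:
H₀: μ₁ = μ₂
H₁: μ₁ ≠ μ₂
s₁²/n₁ = 9.01²/25 = 3.2472,  s₂²/n₂ = 14.18²/16 = 12.5670
SE = √(s₁²/n₁ + s₂²/n₂) = √(3.2472 + 12.5670) = 3.9767
df (Welch-Satterthwaite) = (s₁²/n₁ + s₂²/n₂)² / [(s₁²/n₁)²/(n₁-1) + (s₂²/n₂)²/(n₂-1)] ≈ 22.80
t = (x̄₁ - x̄₂) / SE = (66.01 - 64.82) / 3.9767 = 1.19 / 3.9767 = 0.299
p-value = 0.7675

Since p-value > α = 0.1, we fail to reject H₀.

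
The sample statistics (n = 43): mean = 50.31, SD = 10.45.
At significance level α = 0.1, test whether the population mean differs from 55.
One-sample t-test:
H₀: μ = 55
H₁: μ ≠ 55
df = n - 1 = 42
t = (x̄ - μ₀) / (s/√n) = (50.31 - 55) / (10.45/√43) = -2.943
p-value = 0.0053

Since p-value < α = 0.1, we reject H₀.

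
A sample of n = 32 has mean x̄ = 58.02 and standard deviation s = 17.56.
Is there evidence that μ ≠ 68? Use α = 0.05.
One-sample t-test:
H₀: μ = 68
H₁: μ ≠ 68
df = n - 1 = 31
t = (x̄ - μ₀) / (s/√n) = (58.02 - 68) / (17.56/√32) = -3.215
p-value = 0.0030

Since p-value < α = 0.05, we reject H₀.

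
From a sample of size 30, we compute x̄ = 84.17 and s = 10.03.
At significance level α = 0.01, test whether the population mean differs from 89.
One-sample t-test:
H₀: μ = 89
H₁: μ ≠ 89
df = n - 1 = 29
t = (x̄ - μ₀) / (s/√n) = (84.17 - 89) / (10.03/√30) = -2.638
p-value = 0.0133

Since p-value > α = 0.01, we fail to reject H₀.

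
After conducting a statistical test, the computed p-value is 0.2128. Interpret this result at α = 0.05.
Since p = 0.2128 > α = 0.05, fail to reject H₀.
There is insufficient evidence to reject the null hypothesis; the result is not statistically significant at the 0.05 level.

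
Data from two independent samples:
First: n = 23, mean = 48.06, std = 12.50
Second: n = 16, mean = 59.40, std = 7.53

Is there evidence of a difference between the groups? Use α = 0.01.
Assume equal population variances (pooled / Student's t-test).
Student's two-sample t-test (equal variances):
H₀: μ₁ = μ₂
H₁: μ₁ ≠ μ₂
df = n₁ + n₂ - 2 = 37
Pooled variance s_p² = [(n₁-1)s₁² + (n₂-1)s₂²] / (n₁ + n₂ - 2) = [(22)(12.50²) + (15)(7.53²)] / 37 = 115.8923
SE = √(s_p²(1/n₁ + 1/n₂)) = √(115.8923 × (1/23 + 1/16)) = 3.5046
t = (x̄₁ - x̄₂) / SE = (48.06 - 59.40) / 3.5046 = -11.34 / 3.5046 = -3.236
p-value = 0.0026

Since p-value < α = 0.01, we reject H₀.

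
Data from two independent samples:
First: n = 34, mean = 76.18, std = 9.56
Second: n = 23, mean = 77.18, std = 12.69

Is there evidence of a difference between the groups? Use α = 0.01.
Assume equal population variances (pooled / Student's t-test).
Student's two-sample t-test (equal variances):
H₀: μ₁ = μ₂
H₁: μ₁ ≠ μ₂
df = n₁ + n₂ - 2 = 55
Pooled variance s_p² = [(n₁-1)s₁² + (n₂-1)s₂²] / (n₁ + n₂ - 2) = [(33)(9.56²) + (22)(12.69²)] / 55 = 119.2506
SE = √(s_p²(1/n₁ + 1/n₂)) = √(119.2506 × (1/34 + 1/23)) = 2.9483
t = (x̄₁ - x̄₂) / SE = (76.18 - 77.18) / 2.9483 = -1.00 / 2.9483 = -0.339
p-value = 0.7358

Since p-value > α = 0.01, we fail to reject H₀.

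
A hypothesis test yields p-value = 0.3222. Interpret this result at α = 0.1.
Since p = 0.3222 > α = 0.1, fail to reject H₀.
There is insufficient evidence to reject the null hypothesis; the result is not statistically significant at the 0.1 level.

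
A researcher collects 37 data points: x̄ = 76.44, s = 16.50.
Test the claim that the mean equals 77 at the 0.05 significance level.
One-sample t-test:
H₀: μ = 77
H₁: μ ≠ 77
df = n - 1 = 36
t = (x̄ - μ₀) / (s/√n) = (76.44 - 77) / (16.50/√37) = -0.206
p-value = 0.8376

Since p-value > α = 0.05, we fail to reject H₀.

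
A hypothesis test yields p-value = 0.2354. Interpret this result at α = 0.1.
Since p = 0.2354 > α = 0.1, fail to reject H₀.
There is insufficient evidence to reject the null hypothesis; the result is not statistically significant at the 0.1 level.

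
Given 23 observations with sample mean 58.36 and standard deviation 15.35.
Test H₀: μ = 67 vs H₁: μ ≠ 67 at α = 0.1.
One-sample t-test:
H₀: μ = 67
H₁: μ ≠ 67
df = n - 1 = 22
t = (x̄ - μ₀) / (s/√n) = (58.36 - 67) / (15.35/√23) = -2.699
p-value = 0.0131

Since p-value < α = 0.1, we reject H₀.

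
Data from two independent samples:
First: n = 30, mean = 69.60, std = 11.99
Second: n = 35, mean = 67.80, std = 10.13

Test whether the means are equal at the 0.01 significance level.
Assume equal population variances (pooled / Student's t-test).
Student's two-sample t-test (equal variances):
H₀: μ₁ = μ₂
H₁: μ₁ ≠ μ₂
df = n₁ + n₂ - 2 = 63
Pooled variance s_p² = [(n₁-1)s₁² + (n₂-1)s₂²] / (n₁ + n₂ - 2) = [(29)(11.99²) + (34)(10.13²)] / 63 = 121.5558
SE = √(s_p²(1/n₁ + 1/n₂)) = √(121.5558 × (1/30 + 1/35)) = 2.7432
t = (x̄₁ - x̄₂) / SE = (69.60 - 67.80) / 2.7432 = 1.80 / 2.7432 = 0.656
p-value = 0.5141

Since p-value > α = 0.01, we fail to reject H₀.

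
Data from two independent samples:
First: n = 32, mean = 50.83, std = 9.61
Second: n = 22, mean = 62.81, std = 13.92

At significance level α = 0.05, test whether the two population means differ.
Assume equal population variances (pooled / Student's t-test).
Student's two-sample t-test (equal variances):
H₀: μ₁ = μ₂
H₁: μ₁ ≠ μ₂
df = n₁ + n₂ - 2 = 52
Pooled variance s_p² = [(n₁-1)s₁² + (n₂-1)s₂²] / (n₁ + n₂ - 2) = [(31)(9.61²) + (21)(13.92²)] / 52 = 133.3079
SE = √(s_p²(1/n₁ + 1/n₂)) = √(133.3079 × (1/32 + 1/22)) = 3.1977
t = (x̄₁ - x̄₂) / SE = (50.83 - 62.81) / 3.1977 = -11.98 / 3.1977 = -3.746
p-value = 0.0005

Since p-value < α = 0.05, we reject H₀.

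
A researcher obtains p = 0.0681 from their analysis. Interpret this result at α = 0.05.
Since p = 0.0681 > α = 0.05, fail to reject H₀.
There is insufficient evidence to reject the null hypothesis; the result is not statistically significant at the 0.05 level.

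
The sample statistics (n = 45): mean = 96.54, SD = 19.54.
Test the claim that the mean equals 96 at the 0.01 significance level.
One-sample t-test:
H₀: μ = 96
H₁: μ ≠ 96
df = n - 1 = 44
t = (x̄ - μ₀) / (s/√n) = (96.54 - 96) / (19.54/√45) = 0.185
p-value = 0.8538

Since p-value > α = 0.01, we fail to reject H₀.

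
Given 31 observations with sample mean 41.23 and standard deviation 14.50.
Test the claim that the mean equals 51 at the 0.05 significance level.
One-sample t-test:
H₀: μ = 51
H₁: μ ≠ 51
df = n - 1 = 30
t = (x̄ - μ₀) / (s/√n) = (41.23 - 51) / (14.50/√31) = -3.752
p-value = 0.0008

Since p-value < α = 0.05, we reject H₀.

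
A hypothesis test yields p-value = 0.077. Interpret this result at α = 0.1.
Since p = 0.077 < α = 0.1, reject H₀.
There is sufficient evidence to reject the null hypothesis; the result is statistically significant at the 0.1 level.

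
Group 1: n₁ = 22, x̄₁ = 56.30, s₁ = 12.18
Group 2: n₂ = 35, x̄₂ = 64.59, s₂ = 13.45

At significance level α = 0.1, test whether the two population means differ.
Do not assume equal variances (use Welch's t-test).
Welch's two-sample t-test:
H₀: μ₁ = μ₂
H₁: μ₁ ≠ μ₂
s₁²/n₁ = 12.18²/22 = 6.7433,  s₂²/n₂ = 13.45²/35 = 5.1686
SE = √(s₁²/n₁ + s₂²/n₂) = √(6.7433 + 5.1686) = 3.4514
df (Welch-Satterthwaite) = (s₁²/n₁ + s₂²/n₂)² / [(s₁²/n₁)²/(n₁-1) + (s₂²/n₂)²/(n₂-1)] ≈ 48.08
t = (x̄₁ - x̄₂) / SE = (56.30 - 64.59) / 3.4514 = -8.29 / 3.4514 = -2.402
p-value = 0.0202

Since p-value < α = 0.1, we reject H₀.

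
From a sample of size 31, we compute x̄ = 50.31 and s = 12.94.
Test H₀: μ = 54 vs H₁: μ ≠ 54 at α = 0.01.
One-sample t-test:
H₀: μ = 54
H₁: μ ≠ 54
df = n - 1 = 30
t = (x̄ - μ₀) / (s/√n) = (50.31 - 54) / (12.94/√31) = -1.588
p-value = 0.1228

Since p-value > α = 0.01, we fail to reject H₀.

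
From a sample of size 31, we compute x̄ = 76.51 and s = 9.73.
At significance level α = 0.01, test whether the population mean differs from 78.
One-sample t-test:
H₀: μ = 78
H₁: μ ≠ 78
df = n - 1 = 30
t = (x̄ - μ₀) / (s/√n) = (76.51 - 78) / (9.73/√31) = -0.853
p-value = 0.4006

Since p-value > α = 0.01, we fail to reject H₀.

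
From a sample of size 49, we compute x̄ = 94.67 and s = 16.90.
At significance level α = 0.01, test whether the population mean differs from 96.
One-sample t-test:
H₀: μ = 96
H₁: μ ≠ 96
df = n - 1 = 48
t = (x̄ - μ₀) / (s/√n) = (94.67 - 96) / (16.90/√49) = -0.551
p-value = 0.5843

Since p-value > α = 0.01, we fail to reject H₀.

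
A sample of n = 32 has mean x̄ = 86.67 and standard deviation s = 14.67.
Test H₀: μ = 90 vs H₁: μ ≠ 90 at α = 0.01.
One-sample t-test:
H₀: μ = 90
H₁: μ ≠ 90
df = n - 1 = 31
t = (x̄ - μ₀) / (s/√n) = (86.67 - 90) / (14.67/√32) = -1.284
p-value = 0.2086

Since p-value > α = 0.01, we fail to reject H₀.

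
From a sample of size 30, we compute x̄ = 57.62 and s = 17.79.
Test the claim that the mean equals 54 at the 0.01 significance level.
One-sample t-test:
H₀: μ = 54
H₁: μ ≠ 54
df = n - 1 = 29
t = (x̄ - μ₀) / (s/√n) = (57.62 - 54) / (17.79/√30) = 1.115
p-value = 0.2742

Since p-value > α = 0.01, we fail to reject H₀.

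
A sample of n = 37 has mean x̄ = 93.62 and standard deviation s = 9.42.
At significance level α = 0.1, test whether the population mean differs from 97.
One-sample t-test:
H₀: μ = 97
H₁: μ ≠ 97
df = n - 1 = 36
t = (x̄ - μ₀) / (s/√n) = (93.62 - 97) / (9.42/√37) = -2.183
p-value = 0.0357

Since p-value < α = 0.1, we reject H₀.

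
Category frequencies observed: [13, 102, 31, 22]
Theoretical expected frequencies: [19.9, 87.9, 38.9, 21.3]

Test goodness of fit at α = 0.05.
Chi-square goodness of fit test:
H₀: observed counts match expected distribution
H₁: observed counts differ from expected distribution
df = k - 1 = 3
χ² = Σ(O - E)²/E
   = (13 - 19.9)²/19.9 + (102 - 87.9)²/87.9 + (31 - 38.9)²/38.9 + (22 - 21.3)²/21.3
   = 2.392 + 2.262 + 1.604 + 0.023
   = 6.28
p-value = 0.0987

Since p-value > α = 0.05, we fail to reject H₀.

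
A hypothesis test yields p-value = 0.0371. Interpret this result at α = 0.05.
Since p = 0.0371 < α = 0.05, reject H₀.
There is sufficient evidence to reject the null hypothesis; the result is statistically significant at the 0.05 level.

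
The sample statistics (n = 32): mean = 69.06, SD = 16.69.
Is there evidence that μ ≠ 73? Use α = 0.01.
One-sample t-test:
H₀: μ = 73
H₁: μ ≠ 73
df = n - 1 = 31
t = (x̄ - μ₀) / (s/√n) = (69.06 - 73) / (16.69/√32) = -1.335
p-value = 0.1915

Since p-value > α = 0.01, we fail to reject H₀.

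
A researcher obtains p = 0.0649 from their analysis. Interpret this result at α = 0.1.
Since p = 0.0649 < α = 0.1, reject H₀.
There is sufficient evidence to reject the null hypothesis; the result is statistically significant at the 0.1 level.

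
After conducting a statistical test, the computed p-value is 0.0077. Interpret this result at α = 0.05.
Since p = 0.0077 < α = 0.05, reject H₀.
There is sufficient evidence to reject the null hypothesis; the result is statistically significant at the 0.05 level.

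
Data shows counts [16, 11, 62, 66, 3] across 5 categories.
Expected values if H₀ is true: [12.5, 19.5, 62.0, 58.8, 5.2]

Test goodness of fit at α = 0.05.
Chi-square goodness of fit test:
H₀: observed counts match expected distribution
H₁: observed counts differ from expected distribution
df = k - 1 = 4
χ² = Σ(O - E)²/E
   = (16 - 12.5)²/12.5 + (11 - 19.5)²/19.5 + (62 - 62.0)²/62.0 + (66 - 58.8)²/58.8 + (3 - 5.2)²/5.2
   = 0.980 + 3.705 + 0.000 + 0.882 + 0.931
   = 6.50
p-value = 0.1649

Since p-value > α = 0.05, we fail to reject H₀.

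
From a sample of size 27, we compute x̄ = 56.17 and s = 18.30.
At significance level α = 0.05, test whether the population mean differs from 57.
One-sample t-test:
H₀: μ = 57
H₁: μ ≠ 57
df = n - 1 = 26
t = (x̄ - μ₀) / (s/√n) = (56.17 - 57) / (18.30/√27) = -0.236
p-value = 0.8155

Since p-value > α = 0.05, we fail to reject H₀.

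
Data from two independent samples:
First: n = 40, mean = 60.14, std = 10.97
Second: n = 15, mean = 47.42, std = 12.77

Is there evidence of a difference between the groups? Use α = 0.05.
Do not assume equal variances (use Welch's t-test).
Welch's two-sample t-test:
H₀: μ₁ = μ₂
H₁: μ₁ ≠ μ₂
s₁²/n₁ = 10.97²/40 = 3.0085,  s₂²/n₂ = 12.77²/15 = 10.8715
SE = √(s₁²/n₁ + s₂²/n₂) = √(3.0085 + 10.8715) = 3.7256
df (Welch-Satterthwaite) = (s₁²/n₁ + s₂²/n₂)² / [(s₁²/n₁)²/(n₁-1) + (s₂²/n₂)²/(n₂-1)] ≈ 22.21
t = (x̄₁ - x̄₂) / SE = (60.14 - 47.42) / 3.7256 = 12.72 / 3.7256 = 3.414
p-value = 0.0025

Since p-value < α = 0.05, we reject H₀.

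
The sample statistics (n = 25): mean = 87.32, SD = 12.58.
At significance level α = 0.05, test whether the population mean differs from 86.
One-sample t-test:
H₀: μ = 86
H₁: μ ≠ 86
df = n - 1 = 24
t = (x̄ - μ₀) / (s/√n) = (87.32 - 86) / (12.58/√25) = 0.525
p-value = 0.6046

Since p-value > α = 0.05, we fail to reject H₀.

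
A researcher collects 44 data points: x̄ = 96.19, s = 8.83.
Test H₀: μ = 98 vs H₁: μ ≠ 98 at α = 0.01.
One-sample t-test:
H₀: μ = 98
H₁: μ ≠ 98
df = n - 1 = 43
t = (x̄ - μ₀) / (s/√n) = (96.19 - 98) / (8.83/√44) = -1.360
p-value = 0.1810

Since p-value > α = 0.01, we fail to reject H₀.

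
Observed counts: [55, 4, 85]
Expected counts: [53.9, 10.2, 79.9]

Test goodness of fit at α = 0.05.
Chi-square goodness of fit test:
H₀: observed counts match expected distribution
H₁: observed counts differ from expected distribution
df = k - 1 = 2
χ² = Σ(O - E)²/E
   = (55 - 53.9)²/53.9 + (4 - 10.2)²/10.2 + (85 - 79.9)²/79.9
   = 0.022 + 3.769 + 0.326
   = 4.12
p-value = 0.1277

Since p-value > α = 0.05, we fail to reject H₀.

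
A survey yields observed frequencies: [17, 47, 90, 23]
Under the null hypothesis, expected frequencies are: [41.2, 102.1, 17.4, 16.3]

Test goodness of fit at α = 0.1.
Chi-square goodness of fit test:
H₀: observed counts match expected distribution
H₁: observed counts differ from expected distribution
df = k - 1 = 3
χ² = Σ(O - E)²/E
   = (17 - 41.2)²/41.2 + (47 - 102.1)²/102.1 + (90 - 17.4)²/17.4 + (23 - 16.3)²/16.3
   = 14.215 + 29.736 + 302.917 + 2.754
   = 349.62
p-value < 0.0001

Since p-value < α = 0.1, we reject H₀.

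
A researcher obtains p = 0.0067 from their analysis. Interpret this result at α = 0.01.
Since p = 0.0067 < α = 0.01, reject H₀.
There is sufficient evidence to reject the null hypothesis; the result is statistically significant at the 0.01 level.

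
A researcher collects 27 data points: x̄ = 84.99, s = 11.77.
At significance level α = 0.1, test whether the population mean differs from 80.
One-sample t-test:
H₀: μ = 80
H₁: μ ≠ 80
df = n - 1 = 26
t = (x̄ - μ₀) / (s/√n) = (84.99 - 80) / (11.77/√27) = 2.203
p-value = 0.0367

Since p-value < α = 0.1, we reject H₀.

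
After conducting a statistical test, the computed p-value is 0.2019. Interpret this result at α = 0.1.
Since p = 0.2019 > α = 0.1, fail to reject H₀.
There is insufficient evidence to reject the null hypothesis; the result is not statistically significant at the 0.1 level.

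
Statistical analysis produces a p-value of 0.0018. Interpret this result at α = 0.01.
Since p = 0.0018 < α = 0.01, reject H₀.
There is sufficient evidence to reject the null hypothesis; the result is statistically significant at the 0.01 level.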